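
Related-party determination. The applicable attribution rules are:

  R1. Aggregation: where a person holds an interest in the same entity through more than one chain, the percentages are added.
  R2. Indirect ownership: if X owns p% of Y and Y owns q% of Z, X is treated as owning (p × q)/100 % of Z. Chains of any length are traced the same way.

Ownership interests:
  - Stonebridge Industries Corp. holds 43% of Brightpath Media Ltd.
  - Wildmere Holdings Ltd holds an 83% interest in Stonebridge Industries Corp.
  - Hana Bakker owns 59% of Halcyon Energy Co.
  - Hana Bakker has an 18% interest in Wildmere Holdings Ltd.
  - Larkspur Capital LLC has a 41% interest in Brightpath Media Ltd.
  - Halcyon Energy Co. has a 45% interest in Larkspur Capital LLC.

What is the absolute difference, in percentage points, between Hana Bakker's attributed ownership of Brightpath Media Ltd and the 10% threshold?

Chain via Wildmere Holdings Ltd → Stonebridge Industries Corp. (R2): 18% × 83% × 43% = 6.4242% of Brightpath Media Ltd.
Chain via Halcyon Energy Co. → Larkspur Capital LLC (R2): 59% × 45% × 41% = 10.8855% of Brightpath Media Ltd.
Aggregating (R1): 6.4242% + 10.8855% = 17.3097%.
17.3097% exceeds the 10% threshold by 7.3097 percentage points.

7.3097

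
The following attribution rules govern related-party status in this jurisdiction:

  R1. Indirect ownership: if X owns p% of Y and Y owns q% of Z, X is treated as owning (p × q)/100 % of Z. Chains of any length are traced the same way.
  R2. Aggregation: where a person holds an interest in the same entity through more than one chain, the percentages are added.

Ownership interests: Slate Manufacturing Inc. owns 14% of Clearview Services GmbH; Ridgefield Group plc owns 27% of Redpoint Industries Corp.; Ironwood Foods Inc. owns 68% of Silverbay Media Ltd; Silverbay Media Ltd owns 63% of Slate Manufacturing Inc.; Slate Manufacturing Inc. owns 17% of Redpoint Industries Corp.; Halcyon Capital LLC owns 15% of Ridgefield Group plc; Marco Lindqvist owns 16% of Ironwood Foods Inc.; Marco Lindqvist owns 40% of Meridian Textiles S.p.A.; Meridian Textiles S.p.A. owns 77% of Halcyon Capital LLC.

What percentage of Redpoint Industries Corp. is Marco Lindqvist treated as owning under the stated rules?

Chain via Meridian Textiles S.p.A. → Halcyon Capital LLC → Ridgefield Group plc (R1): 40% × 77% × 15% × 27% = 1.2474% of Redpoint Industries Corp.
Chain via Ironwood Foods Inc. → Silverbay Media Ltd → Slate Manufacturing Inc. (R1): 16% × 68% × 63% × 17% = 1.165248% of Redpoint Industries Corp.
Aggregating (R2): 1.2474% + 1.165248% = 2.412648%.

2.412648%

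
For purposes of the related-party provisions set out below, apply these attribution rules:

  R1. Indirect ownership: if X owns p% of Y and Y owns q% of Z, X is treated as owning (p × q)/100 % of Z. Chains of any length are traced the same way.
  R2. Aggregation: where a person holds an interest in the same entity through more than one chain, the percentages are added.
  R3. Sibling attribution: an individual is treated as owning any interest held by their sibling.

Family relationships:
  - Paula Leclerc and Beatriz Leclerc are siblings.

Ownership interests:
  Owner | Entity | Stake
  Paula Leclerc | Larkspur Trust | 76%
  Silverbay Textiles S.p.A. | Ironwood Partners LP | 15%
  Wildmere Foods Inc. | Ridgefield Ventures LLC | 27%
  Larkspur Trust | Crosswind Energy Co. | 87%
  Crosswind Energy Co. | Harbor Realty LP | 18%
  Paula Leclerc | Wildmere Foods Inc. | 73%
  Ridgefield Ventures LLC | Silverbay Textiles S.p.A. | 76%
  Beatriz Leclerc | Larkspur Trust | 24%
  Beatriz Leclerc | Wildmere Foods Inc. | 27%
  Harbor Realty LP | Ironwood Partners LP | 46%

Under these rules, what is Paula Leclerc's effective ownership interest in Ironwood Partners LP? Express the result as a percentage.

10.2816%

By sibling attribution (R3), Paula Leclerc is treated as also owning Beatriz Leclerc's interest in Wildmere Foods Inc, giving 73% + 27% = 100%.
By sibling attribution (R3), Paula Leclerc is treated as also owning Beatriz Leclerc's interest in Larkspur Trust, giving 76% + 24% = 100%.
Chain via Wildmere Foods Inc. → Ridgefield Ventures LLC → Silverbay Textiles S.p.A. (R1): 100% × 27% × 76% × 15% = 3.078% of Ironwood Partners LP.
Chain via Larkspur Trust → Crosswind Energy Co. → Harbor Realty LP (R1): 100% × 87% × 18% × 46% = 7.2036% of Ironwood Partners LP.
Aggregating (R2): 3.078% + 7.2036% = 10.2816%.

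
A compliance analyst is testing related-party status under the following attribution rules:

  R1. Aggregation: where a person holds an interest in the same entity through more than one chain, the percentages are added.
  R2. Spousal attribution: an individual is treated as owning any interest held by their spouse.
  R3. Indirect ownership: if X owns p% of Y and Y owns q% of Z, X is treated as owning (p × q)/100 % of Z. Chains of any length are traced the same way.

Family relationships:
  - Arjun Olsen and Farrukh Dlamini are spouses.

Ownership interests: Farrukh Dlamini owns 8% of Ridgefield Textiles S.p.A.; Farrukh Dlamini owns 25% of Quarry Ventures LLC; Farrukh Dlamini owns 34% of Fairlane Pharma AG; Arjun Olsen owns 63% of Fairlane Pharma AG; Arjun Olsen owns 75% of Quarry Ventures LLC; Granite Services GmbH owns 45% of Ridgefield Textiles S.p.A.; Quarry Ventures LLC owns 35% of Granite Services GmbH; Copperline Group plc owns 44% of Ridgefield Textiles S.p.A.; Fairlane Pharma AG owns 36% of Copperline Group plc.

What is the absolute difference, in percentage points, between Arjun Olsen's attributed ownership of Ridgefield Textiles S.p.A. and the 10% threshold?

29.1148

By spousal attribution (R2), Arjun Olsen is treated as also owning Farrukh Dlamini's interest in Quarry Ventures LLC, giving 75% + 25% = 100%.
By spousal attribution (R2), Arjun Olsen is treated as also owning Farrukh Dlamini's interest in Fairlane Pharma AG, giving 63% + 34% = 97%.
By spousal attribution (R2), Arjun Olsen is treated as owning Farrukh Dlamini's 8% interest in Ridgefield Textiles S.p.A.
Chain via Quarry Ventures LLC → Granite Services GmbH (R3): 100% × 35% × 45% = 15.75% of Ridgefield Textiles S.p.A.
Chain via Fairlane Pharma AG → Copperline Group plc (R3): 97% × 36% × 44% = 15.3648% of Ridgefield Textiles S.p.A.
Direct interest in Ridgefield Textiles S.p.A: 8%.
Aggregating (R1): 15.75% + 15.3648% + 8% = 39.1148%.
39.1148% exceeds the 10% threshold by 29.1148 percentage points.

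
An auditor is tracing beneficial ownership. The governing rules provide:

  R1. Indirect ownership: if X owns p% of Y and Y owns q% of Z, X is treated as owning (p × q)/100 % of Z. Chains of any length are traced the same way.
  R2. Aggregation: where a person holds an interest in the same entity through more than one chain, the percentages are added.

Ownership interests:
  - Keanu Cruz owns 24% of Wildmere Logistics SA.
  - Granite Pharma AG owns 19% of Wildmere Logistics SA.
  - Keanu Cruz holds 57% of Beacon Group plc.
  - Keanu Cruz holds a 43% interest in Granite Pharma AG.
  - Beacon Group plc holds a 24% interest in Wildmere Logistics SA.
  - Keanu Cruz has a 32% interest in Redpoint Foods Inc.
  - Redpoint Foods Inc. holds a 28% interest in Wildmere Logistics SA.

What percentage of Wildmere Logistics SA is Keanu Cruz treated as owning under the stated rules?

54.81%

Chain via Redpoint Foods Inc. (R1): 32% × 28% = 8.96% of Wildmere Logistics SA.
Chain via Beacon Group plc (R1): 57% × 24% = 13.68% of Wildmere Logistics SA.
Chain via Granite Pharma AG (R1): 43% × 19% = 8.17% of Wildmere Logistics SA.
Direct interest in Wildmere Logistics SA: 24%.
Aggregating (R2): 8.96% + 13.68% + 8.17% + 24% = 54.81%.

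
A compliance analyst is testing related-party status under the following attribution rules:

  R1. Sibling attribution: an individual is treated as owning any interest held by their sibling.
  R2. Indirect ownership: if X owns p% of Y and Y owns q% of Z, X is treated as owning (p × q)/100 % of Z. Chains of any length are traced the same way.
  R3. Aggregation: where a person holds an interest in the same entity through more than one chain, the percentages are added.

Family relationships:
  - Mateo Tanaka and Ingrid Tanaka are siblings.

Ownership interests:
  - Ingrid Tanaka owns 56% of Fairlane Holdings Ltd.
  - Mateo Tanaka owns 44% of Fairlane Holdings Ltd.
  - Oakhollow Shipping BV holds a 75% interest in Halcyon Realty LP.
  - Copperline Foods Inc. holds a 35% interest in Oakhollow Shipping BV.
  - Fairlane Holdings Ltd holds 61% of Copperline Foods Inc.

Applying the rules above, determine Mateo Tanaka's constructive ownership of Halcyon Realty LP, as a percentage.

By sibling attribution (R1), Mateo Tanaka is treated as also owning Ingrid Tanaka's interest in Fairlane Holdings Ltd, giving 44% + 56% = 100%.
Chain via Fairlane Holdings Ltd → Copperline Foods Inc. → Oakhollow Shipping BV (R2): 100% × 61% × 35% × 75% = 16.0125% of Halcyon Realty LP.

16.0125%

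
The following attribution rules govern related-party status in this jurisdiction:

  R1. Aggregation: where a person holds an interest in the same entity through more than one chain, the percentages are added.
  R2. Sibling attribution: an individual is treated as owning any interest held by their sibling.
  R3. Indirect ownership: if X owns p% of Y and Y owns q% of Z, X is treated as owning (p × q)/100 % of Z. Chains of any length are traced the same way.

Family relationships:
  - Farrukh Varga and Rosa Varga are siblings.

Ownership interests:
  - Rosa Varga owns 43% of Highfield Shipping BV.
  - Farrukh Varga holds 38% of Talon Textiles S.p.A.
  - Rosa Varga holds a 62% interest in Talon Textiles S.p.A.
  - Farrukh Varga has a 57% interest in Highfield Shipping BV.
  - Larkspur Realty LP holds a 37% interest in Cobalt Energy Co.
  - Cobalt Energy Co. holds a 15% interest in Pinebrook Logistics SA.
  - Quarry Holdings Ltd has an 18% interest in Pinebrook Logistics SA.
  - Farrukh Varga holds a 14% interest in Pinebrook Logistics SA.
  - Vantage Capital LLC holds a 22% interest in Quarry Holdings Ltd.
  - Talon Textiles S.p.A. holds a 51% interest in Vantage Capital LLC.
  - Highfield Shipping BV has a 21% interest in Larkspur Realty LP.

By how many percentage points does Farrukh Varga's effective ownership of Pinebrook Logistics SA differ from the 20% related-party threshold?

By sibling attribution (R2), Farrukh Varga is treated as also owning Rosa Varga's interest in Talon Textiles S.p.A, giving 38% + 62% = 100%.
By sibling attribution (R2), Farrukh Varga is treated as also owning Rosa Varga's interest in Highfield Shipping BV, giving 57% + 43% = 100%.
Chain via Talon Textiles S.p.A. → Vantage Capital LLC → Quarry Holdings Ltd (R3): 100% × 51% × 22% × 18% = 2.0196% of Pinebrook Logistics SA.
Chain via Highfield Shipping BV → Larkspur Realty LP → Cobalt Energy Co. (R3): 100% × 21% × 37% × 15% = 1.1655% of Pinebrook Logistics SA.
Direct interest in Pinebrook Logistics SA: 14%.
Aggregating (R1): 2.0196% + 1.1655% + 14% = 17.1851%.
17.1851% falls short of the 20% threshold by 2.8149 percentage points.

2.8149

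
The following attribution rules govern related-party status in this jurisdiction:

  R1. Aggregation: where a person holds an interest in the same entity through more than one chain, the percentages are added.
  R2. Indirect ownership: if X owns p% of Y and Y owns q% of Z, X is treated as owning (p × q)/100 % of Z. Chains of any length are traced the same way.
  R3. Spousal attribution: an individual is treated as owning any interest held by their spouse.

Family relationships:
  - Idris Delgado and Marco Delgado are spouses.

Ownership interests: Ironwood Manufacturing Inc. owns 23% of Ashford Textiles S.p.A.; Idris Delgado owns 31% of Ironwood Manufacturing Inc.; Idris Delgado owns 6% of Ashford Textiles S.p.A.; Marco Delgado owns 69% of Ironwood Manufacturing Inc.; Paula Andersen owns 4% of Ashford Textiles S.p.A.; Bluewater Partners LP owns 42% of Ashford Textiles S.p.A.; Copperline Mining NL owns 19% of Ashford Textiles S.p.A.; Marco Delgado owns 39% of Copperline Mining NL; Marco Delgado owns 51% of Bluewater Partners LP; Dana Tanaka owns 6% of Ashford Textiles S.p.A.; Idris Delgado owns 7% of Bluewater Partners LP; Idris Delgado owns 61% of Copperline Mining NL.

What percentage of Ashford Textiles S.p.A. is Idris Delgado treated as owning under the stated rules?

By spousal attribution (R3), Idris Delgado is treated as also owning Marco Delgado's interest in Bluewater Partners LP, giving 7% + 51% = 58%.
By spousal attribution (R3), Idris Delgado is treated as also owning Marco Delgado's interest in Ironwood Manufacturing Inc, giving 31% + 69% = 100%.
By spousal attribution (R3), Idris Delgado is treated as also owning Marco Delgado's interest in Copperline Mining NL, giving 61% + 39% = 100%.
Chain via Bluewater Partners LP (R2): 58% × 42% = 24.36% of Ashford Textiles S.p.A.
Chain via Ironwood Manufacturing Inc. (R2): 100% × 23% = 23% of Ashford Textiles S.p.A.
Chain via Copperline Mining NL (R2): 100% × 19% = 19% of Ashford Textiles S.p.A.
Direct interest in Ashford Textiles S.p.A: 6%.
Aggregating (R1): 24.36% + 23% + 19% + 6% = 72.36%.

72.36%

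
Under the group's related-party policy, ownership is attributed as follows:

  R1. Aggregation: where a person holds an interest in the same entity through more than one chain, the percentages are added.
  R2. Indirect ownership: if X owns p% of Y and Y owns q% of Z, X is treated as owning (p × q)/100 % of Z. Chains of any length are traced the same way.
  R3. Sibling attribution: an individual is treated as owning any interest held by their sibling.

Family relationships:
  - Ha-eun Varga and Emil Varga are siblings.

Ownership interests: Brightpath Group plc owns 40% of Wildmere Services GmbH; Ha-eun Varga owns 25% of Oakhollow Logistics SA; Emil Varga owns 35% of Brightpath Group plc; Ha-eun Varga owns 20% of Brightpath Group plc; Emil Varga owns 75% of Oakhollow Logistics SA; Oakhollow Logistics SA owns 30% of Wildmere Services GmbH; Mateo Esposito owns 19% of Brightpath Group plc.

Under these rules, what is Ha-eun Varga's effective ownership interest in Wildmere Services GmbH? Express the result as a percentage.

By sibling attribution (R3), Ha-eun Varga is treated as also owning Emil Varga's interest in Oakhollow Logistics SA, giving 25% + 75% = 100%.
By sibling attribution (R3), Ha-eun Varga is treated as also owning Emil Varga's interest in Brightpath Group plc, giving 20% + 35% = 55%.
Chain via Oakhollow Logistics SA (R2): 100% × 30% = 30% of Wildmere Services GmbH.
Chain via Brightpath Group plc (R2): 55% × 40% = 22% of Wildmere Services GmbH.
Aggregating (R1): 30% + 22% = 52%.

52%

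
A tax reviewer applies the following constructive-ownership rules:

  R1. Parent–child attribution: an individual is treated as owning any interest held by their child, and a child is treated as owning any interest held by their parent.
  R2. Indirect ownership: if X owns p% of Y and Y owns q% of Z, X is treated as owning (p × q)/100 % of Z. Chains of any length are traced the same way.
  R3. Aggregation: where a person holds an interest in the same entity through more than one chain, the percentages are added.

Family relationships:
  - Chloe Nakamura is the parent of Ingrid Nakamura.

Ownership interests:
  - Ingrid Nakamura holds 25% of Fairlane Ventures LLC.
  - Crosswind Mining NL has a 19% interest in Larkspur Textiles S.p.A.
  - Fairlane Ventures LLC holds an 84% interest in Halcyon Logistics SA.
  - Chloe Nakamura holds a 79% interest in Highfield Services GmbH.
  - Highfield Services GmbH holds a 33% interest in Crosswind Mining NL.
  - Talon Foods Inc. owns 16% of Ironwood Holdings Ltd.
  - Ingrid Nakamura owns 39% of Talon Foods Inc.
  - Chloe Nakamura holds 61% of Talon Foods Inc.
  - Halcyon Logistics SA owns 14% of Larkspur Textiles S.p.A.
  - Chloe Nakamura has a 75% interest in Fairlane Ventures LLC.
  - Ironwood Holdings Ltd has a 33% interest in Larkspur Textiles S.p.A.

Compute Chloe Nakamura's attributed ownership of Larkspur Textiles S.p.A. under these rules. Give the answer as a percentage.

21.9933%

By parent–child attribution (R1), Chloe Nakamura is treated as also owning Ingrid Nakamura's interest in Fairlane Ventures LLC, giving 75% + 25% = 100%.
By parent–child attribution (R1), Chloe Nakamura is treated as also owning Ingrid Nakamura's interest in Talon Foods Inc, giving 61% + 39% = 100%.
Chain via Fairlane Ventures LLC → Halcyon Logistics SA (R2): 100% × 84% × 14% = 11.76% of Larkspur Textiles S.p.A.
Chain via Highfield Services GmbH → Crosswind Mining NL (R2): 79% × 33% × 19% = 4.9533% of Larkspur Textiles S.p.A.
Chain via Talon Foods Inc. → Ironwood Holdings Ltd (R2): 100% × 16% × 33% = 5.28% of Larkspur Textiles S.p.A.
Aggregating (R3): 11.76% + 4.9533% + 5.28% = 21.9933%.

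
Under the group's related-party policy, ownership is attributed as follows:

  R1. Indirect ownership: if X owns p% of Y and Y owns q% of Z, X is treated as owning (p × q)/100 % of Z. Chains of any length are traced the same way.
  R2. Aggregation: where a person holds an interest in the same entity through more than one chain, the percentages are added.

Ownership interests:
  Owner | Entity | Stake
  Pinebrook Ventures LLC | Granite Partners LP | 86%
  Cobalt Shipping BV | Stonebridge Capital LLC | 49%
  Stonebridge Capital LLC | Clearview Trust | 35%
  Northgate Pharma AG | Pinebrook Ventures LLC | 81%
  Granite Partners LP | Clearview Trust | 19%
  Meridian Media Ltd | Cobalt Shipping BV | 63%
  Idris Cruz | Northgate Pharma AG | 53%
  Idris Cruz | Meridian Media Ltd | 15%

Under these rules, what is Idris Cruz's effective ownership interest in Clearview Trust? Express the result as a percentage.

Chain via Meridian Media Ltd → Cobalt Shipping BV → Stonebridge Capital LLC (R1): 15% × 63% × 49% × 35% = 1.620675% of Clearview Trust.
Chain via Northgate Pharma AG → Pinebrook Ventures LLC → Granite Partners LP (R1): 53% × 81% × 86% × 19% = 7.014762% of Clearview Trust.
Aggregating (R2): 1.620675% + 7.014762% = 8.635437%.

8.635437%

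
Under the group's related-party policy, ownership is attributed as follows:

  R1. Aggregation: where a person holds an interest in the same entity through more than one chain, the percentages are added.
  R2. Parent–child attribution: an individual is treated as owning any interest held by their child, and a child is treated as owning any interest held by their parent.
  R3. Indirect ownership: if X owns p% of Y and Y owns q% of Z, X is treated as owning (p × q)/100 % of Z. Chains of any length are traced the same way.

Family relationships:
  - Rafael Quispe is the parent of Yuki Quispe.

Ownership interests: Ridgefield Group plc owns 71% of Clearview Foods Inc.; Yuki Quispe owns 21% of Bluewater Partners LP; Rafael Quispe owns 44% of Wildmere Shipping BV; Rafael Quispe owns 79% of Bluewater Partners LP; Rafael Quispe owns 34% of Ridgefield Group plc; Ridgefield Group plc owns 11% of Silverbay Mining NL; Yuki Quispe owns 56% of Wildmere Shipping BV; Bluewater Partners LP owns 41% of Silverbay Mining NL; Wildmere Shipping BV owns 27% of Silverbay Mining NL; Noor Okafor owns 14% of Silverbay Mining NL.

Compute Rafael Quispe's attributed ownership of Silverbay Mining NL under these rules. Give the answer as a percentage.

71.74%

By parent–child attribution (R2), Rafael Quispe is treated as also owning Yuki Quispe's interest in Wildmere Shipping BV, giving 44% + 56% = 100%.
By parent–child attribution (R2), Rafael Quispe is treated as also owning Yuki Quispe's interest in Bluewater Partners LP, giving 79% + 21% = 100%.
Chain via Wildmere Shipping BV (R3): 100% × 27% = 27% of Silverbay Mining NL.
Chain via Bluewater Partners LP (R3): 100% × 41% = 41% of Silverbay Mining NL.
Chain via Ridgefield Group plc (R3): 34% × 11% = 3.74% of Silverbay Mining NL.
Aggregating (R1): 27% + 41% + 3.74% = 71.74%.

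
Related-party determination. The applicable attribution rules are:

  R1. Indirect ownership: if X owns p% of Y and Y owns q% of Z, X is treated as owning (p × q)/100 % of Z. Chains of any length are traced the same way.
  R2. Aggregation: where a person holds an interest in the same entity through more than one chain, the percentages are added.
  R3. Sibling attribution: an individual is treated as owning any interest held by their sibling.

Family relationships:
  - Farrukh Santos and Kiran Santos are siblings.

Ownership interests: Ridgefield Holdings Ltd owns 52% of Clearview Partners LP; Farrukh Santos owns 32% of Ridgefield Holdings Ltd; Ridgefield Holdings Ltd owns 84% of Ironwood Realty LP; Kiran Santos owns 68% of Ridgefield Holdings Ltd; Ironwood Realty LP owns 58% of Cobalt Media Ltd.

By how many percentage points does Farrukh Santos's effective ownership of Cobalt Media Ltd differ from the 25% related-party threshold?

23.72

By sibling attribution (R3), Farrukh Santos is treated as also owning Kiran Santos's interest in Ridgefield Holdings Ltd, giving 32% + 68% = 100%.
Chain via Ridgefield Holdings Ltd → Ironwood Realty LP (R1): 100% × 84% × 58% = 48.72% of Cobalt Media Ltd.
48.72% exceeds the 25% threshold by 23.72 percentage points.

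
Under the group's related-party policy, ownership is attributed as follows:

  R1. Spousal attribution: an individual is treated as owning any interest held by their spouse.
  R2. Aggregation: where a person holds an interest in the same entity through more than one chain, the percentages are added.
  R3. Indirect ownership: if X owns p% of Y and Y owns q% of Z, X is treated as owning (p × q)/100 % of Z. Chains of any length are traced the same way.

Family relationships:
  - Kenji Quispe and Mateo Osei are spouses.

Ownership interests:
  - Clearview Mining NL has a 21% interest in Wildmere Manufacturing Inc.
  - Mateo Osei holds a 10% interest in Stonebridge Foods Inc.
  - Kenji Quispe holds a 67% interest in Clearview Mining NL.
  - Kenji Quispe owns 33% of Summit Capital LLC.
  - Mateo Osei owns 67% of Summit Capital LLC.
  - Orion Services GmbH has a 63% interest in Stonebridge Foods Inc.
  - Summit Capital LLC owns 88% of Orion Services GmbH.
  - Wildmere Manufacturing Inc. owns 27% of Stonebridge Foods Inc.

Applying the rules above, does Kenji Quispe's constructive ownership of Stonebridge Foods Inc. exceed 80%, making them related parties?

By spousal attribution (R1), Kenji Quispe is treated as also owning Mateo Osei's interest in Summit Capital LLC, giving 33% + 67% = 100%.
By spousal attribution (R1), Kenji Quispe is treated as owning Mateo Osei's 10% interest in Stonebridge Foods Inc.
Chain via Clearview Mining NL → Wildmere Manufacturing Inc. (R3): 67% × 21% × 27% = 3.7989% of Stonebridge Foods Inc.
Chain via Summit Capital LLC → Orion Services GmbH (R3): 100% × 88% × 63% = 55.44% of Stonebridge Foods Inc.
Direct interest in Stonebridge Foods Inc: 10%.
Aggregating (R2): 3.7989% + 55.44% + 10% = 69.2389%.
69.2389% does not exceed the 80% threshold, so Kenji is not a related party to Stonebridge Foods Inc.

No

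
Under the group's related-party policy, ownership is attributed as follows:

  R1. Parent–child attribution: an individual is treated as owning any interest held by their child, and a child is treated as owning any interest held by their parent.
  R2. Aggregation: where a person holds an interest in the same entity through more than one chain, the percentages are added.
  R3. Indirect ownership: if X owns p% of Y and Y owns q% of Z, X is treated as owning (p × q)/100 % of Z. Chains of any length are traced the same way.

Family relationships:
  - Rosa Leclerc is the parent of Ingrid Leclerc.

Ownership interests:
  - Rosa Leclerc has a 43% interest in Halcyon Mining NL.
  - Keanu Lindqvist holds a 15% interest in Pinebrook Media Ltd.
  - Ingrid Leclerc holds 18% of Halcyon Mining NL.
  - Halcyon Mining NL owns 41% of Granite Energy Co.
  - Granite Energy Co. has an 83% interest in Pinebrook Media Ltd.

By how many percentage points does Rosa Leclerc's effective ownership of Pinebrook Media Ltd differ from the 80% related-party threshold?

By parent–child attribution (R1), Rosa Leclerc is treated as also owning Ingrid Leclerc's interest in Halcyon Mining NL, giving 43% + 18% = 61%.
Chain via Halcyon Mining NL → Granite Energy Co. (R3): 61% × 41% × 83% = 20.7583% of Pinebrook Media Ltd.
20.7583% falls short of the 80% threshold by 59.2417 percentage points.

59.2417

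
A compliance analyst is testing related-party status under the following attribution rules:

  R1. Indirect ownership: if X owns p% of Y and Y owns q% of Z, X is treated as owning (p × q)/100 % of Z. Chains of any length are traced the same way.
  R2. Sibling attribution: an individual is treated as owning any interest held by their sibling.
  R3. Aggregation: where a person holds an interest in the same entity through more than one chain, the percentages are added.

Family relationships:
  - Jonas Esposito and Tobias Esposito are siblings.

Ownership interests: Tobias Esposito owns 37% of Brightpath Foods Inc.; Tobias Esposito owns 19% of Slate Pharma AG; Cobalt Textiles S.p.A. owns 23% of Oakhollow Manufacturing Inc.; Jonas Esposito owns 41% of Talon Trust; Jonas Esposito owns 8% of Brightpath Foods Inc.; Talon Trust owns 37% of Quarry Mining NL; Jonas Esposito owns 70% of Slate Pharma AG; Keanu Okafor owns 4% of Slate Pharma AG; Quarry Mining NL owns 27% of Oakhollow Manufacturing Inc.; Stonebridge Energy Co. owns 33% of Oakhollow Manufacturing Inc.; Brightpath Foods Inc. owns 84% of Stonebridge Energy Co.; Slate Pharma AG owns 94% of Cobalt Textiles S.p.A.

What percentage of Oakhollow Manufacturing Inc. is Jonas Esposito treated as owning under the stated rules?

35.8117%

By sibling attribution (R2), Jonas Esposito is treated as also owning Tobias Esposito's interest in Slate Pharma AG, giving 70% + 19% = 89%.
By sibling attribution (R2), Jonas Esposito is treated as also owning Tobias Esposito's interest in Brightpath Foods Inc, giving 8% + 37% = 45%.
Chain via Slate Pharma AG → Cobalt Textiles S.p.A. (R1): 89% × 94% × 23% = 19.2418% of Oakhollow Manufacturing Inc.
Chain via Brightpath Foods Inc. → Stonebridge Energy Co. (R1): 45% × 84% × 33% = 12.474% of Oakhollow Manufacturing Inc.
Chain via Talon Trust → Quarry Mining NL (R1): 41% × 37% × 27% = 4.0959% of Oakhollow Manufacturing Inc.
Aggregating (R3): 19.2418% + 12.474% + 4.0959% = 35.8117%.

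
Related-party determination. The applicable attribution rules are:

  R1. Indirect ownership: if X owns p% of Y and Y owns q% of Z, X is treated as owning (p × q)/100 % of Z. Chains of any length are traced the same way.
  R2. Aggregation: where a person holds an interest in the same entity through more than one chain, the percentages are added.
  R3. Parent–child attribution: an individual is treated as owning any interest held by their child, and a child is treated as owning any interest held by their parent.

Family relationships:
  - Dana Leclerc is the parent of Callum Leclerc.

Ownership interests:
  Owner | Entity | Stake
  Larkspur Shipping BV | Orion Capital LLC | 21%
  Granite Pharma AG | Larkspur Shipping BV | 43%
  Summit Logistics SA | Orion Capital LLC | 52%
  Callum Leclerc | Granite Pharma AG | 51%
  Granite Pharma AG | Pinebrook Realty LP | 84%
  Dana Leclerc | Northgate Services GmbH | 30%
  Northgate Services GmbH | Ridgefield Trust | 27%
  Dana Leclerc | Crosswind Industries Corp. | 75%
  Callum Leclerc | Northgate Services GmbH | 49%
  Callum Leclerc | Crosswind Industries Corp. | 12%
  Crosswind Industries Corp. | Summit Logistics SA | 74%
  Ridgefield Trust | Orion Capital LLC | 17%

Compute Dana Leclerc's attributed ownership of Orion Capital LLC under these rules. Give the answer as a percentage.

By parent–child attribution (R3), Dana Leclerc is treated as also owning Callum Leclerc's interest in Northgate Services GmbH, giving 30% + 49% = 79%.
By parent–child attribution (R3), Dana Leclerc is treated as also owning Callum Leclerc's interest in Crosswind Industries Corp, giving 75% + 12% = 87%.
By parent–child attribution (R3), Dana Leclerc is treated as owning Callum Leclerc's 51% interest in Granite Pharma AG.
Chain via Northgate Services GmbH → Ridgefield Trust (R1): 79% × 27% × 17% = 3.6261% of Orion Capital LLC.
Chain via Crosswind Industries Corp. → Summit Logistics SA (R1): 87% × 74% × 52% = 33.4776% of Orion Capital LLC.
Chain via Granite Pharma AG → Larkspur Shipping BV (R1): 51% × 43% × 21% = 4.6053% of Orion Capital LLC.
Aggregating (R2): 3.6261% + 33.4776% + 4.6053% = 41.709%.

41.709%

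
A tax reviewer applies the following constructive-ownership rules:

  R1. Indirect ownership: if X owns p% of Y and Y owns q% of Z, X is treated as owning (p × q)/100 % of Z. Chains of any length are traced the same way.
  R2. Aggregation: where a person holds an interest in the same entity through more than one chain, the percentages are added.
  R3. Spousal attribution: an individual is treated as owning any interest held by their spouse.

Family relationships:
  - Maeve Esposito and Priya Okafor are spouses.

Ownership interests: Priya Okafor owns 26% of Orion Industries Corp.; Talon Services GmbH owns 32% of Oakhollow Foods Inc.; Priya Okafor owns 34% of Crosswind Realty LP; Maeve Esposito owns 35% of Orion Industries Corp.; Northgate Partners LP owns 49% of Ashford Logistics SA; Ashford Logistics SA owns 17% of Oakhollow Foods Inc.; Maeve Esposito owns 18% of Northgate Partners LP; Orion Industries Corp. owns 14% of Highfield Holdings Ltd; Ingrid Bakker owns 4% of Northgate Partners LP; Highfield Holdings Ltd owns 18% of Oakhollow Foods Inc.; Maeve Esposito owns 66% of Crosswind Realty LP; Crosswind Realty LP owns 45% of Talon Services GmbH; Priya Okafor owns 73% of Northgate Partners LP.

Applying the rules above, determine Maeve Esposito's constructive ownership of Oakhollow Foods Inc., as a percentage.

23.5175%

By spousal attribution (R3), Maeve Esposito is treated as also owning Priya Okafor's interest in Northgate Partners LP, giving 18% + 73% = 91%.
By spousal attribution (R3), Maeve Esposito is treated as also owning Priya Okafor's interest in Orion Industries Corp, giving 35% + 26% = 61%.
By spousal attribution (R3), Maeve Esposito is treated as also owning Priya Okafor's interest in Crosswind Realty LP, giving 66% + 34% = 100%.
Chain via Northgate Partners LP → Ashford Logistics SA (R1): 91% × 49% × 17% = 7.5803% of Oakhollow Foods Inc.
Chain via Orion Industries Corp. → Highfield Holdings Ltd (R1): 61% × 14% × 18% = 1.5372% of Oakhollow Foods Inc.
Chain via Crosswind Realty LP → Talon Services GmbH (R1): 100% × 45% × 32% = 14.4% of Oakhollow Foods Inc.
Aggregating (R2): 7.5803% + 1.5372% + 14.4% = 23.5175%.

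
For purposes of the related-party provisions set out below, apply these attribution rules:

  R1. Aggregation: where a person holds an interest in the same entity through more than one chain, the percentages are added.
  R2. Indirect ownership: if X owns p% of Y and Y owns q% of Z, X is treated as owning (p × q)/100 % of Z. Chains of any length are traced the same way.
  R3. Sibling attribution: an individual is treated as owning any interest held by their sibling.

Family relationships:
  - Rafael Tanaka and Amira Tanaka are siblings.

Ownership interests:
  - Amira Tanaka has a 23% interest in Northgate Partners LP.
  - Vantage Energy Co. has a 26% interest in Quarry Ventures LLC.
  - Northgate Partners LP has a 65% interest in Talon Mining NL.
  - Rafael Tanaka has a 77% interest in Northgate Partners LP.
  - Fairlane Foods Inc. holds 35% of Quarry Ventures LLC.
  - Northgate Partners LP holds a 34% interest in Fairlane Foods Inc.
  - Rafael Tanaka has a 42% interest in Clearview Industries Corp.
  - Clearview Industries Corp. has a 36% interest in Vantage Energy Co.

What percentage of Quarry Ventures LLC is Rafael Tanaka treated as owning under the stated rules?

By sibling attribution (R3), Rafael Tanaka is treated as also owning Amira Tanaka's interest in Northgate Partners LP, giving 77% + 23% = 100%.
Chain via Clearview Industries Corp. → Vantage Energy Co. (R2): 42% × 36% × 26% = 3.9312% of Quarry Ventures LLC.
Chain via Northgate Partners LP → Fairlane Foods Inc. (R2): 100% × 34% × 35% = 11.9% of Quarry Ventures LLC.
Aggregating (R1): 3.9312% + 11.9% = 15.8312%.

15.8312%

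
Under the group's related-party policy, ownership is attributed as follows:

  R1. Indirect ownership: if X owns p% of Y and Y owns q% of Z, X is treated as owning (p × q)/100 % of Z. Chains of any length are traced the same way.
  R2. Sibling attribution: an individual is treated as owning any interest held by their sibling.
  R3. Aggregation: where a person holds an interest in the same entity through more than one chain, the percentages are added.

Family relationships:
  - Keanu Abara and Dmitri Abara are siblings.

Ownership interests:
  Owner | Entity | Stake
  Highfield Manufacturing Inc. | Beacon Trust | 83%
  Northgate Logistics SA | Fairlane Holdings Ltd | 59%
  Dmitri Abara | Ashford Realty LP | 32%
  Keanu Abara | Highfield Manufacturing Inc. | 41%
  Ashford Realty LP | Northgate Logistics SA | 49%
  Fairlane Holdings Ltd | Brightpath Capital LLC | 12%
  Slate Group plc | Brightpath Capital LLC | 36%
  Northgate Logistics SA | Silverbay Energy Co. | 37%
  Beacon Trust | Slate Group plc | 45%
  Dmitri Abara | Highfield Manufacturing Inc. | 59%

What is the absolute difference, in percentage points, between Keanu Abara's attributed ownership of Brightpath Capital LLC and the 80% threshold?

65.443856

By sibling attribution (R2), Keanu Abara is treated as also owning Dmitri Abara's interest in Highfield Manufacturing Inc, giving 41% + 59% = 100%.
By sibling attribution (R2), Keanu Abara is treated as owning Dmitri Abara's 32% interest in Ashford Realty LP.
Chain via Highfield Manufacturing Inc. → Beacon Trust → Slate Group plc (R1): 100% × 83% × 45% × 36% = 13.446% of Brightpath Capital LLC.
Chain via Ashford Realty LP → Northgate Logistics SA → Fairlane Holdings Ltd (R1): 32% × 49% × 59% × 12% = 1.110144% of Brightpath Capital LLC.
Aggregating (R3): 13.446% + 1.110144% = 14.556144%.
14.556144% falls short of the 80% threshold by 65.443856 percentage points.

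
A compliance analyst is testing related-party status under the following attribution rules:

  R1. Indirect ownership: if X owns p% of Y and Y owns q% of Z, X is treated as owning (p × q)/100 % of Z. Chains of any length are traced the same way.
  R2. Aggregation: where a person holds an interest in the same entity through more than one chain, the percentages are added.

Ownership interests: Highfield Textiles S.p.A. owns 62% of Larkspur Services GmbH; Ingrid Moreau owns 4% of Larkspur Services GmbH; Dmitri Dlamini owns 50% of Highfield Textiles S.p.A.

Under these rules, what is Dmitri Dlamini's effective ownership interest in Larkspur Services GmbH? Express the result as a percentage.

31%

Chain via Highfield Textiles S.p.A. (R1): 50% × 62% = 31% of Larkspur Services GmbH.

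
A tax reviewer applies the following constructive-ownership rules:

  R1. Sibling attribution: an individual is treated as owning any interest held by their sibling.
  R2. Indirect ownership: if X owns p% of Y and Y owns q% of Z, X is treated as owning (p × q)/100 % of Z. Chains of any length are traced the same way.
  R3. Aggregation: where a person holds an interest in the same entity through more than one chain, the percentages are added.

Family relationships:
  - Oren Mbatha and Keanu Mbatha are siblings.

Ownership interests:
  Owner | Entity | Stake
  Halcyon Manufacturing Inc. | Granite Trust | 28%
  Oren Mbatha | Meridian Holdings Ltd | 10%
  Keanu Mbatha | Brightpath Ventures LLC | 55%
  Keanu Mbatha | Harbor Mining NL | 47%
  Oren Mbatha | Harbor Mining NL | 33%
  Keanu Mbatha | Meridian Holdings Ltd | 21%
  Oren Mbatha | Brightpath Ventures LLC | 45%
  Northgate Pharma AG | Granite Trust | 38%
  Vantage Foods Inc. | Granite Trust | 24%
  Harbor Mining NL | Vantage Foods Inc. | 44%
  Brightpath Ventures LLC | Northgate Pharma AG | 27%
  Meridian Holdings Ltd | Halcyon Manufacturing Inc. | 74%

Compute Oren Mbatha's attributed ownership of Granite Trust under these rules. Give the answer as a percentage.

By sibling attribution (R1), Oren Mbatha is treated as also owning Keanu Mbatha's interest in Harbor Mining NL, giving 33% + 47% = 80%.
By sibling attribution (R1), Oren Mbatha is treated as also owning Keanu Mbatha's interest in Brightpath Ventures LLC, giving 45% + 55% = 100%.
By sibling attribution (R1), Oren Mbatha is treated as also owning Keanu Mbatha's interest in Meridian Holdings Ltd, giving 10% + 21% = 31%.
Chain via Harbor Mining NL → Vantage Foods Inc. (R2): 80% × 44% × 24% = 8.448% of Granite Trust.
Chain via Brightpath Ventures LLC → Northgate Pharma AG (R2): 100% × 27% × 38% = 10.26% of Granite Trust.
Chain via Meridian Holdings Ltd → Halcyon Manufacturing Inc. (R2): 31% × 74% × 28% = 6.4232% of Granite Trust.
Aggregating (R3): 8.448% + 10.26% + 6.4232% = 25.1312%.

25.1312%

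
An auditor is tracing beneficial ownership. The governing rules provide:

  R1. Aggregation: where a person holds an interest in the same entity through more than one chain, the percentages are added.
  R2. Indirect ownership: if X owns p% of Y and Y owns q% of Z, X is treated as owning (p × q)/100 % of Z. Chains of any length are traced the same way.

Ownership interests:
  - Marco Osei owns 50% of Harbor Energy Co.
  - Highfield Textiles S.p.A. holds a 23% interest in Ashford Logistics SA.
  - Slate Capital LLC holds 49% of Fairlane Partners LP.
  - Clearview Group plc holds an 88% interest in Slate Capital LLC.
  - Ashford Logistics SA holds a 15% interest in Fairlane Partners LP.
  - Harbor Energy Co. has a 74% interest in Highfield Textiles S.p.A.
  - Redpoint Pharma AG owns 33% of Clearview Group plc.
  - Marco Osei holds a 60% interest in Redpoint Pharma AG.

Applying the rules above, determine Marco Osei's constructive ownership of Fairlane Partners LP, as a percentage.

9.81426%

Chain via Redpoint Pharma AG → Clearview Group plc → Slate Capital LLC (R2): 60% × 33% × 88% × 49% = 8.53776% of Fairlane Partners LP.
Chain via Harbor Energy Co. → Highfield Textiles S.p.A. → Ashford Logistics SA (R2): 50% × 74% × 23% × 15% = 1.2765% of Fairlane Partners LP.
Aggregating (R1): 8.53776% + 1.2765% = 9.81426%.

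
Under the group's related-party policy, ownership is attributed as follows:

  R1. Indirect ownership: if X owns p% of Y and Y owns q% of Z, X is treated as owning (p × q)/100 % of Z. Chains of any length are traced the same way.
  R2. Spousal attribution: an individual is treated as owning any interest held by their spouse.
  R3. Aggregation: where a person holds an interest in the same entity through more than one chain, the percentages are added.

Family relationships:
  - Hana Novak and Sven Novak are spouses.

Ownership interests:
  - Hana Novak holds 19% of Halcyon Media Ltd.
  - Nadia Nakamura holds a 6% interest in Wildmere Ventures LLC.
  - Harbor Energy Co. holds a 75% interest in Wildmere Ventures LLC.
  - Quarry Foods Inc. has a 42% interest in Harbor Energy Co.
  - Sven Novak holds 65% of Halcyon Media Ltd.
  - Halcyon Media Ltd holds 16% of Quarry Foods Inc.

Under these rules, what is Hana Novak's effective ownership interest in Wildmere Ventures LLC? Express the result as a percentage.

By spousal attribution (R2), Hana Novak is treated as also owning Sven Novak's interest in Halcyon Media Ltd, giving 19% + 65% = 84%.
Chain via Halcyon Media Ltd → Quarry Foods Inc. → Harbor Energy Co. (R1): 84% × 16% × 42% × 75% = 4.2336% of Wildmere Ventures LLC.

4.2336%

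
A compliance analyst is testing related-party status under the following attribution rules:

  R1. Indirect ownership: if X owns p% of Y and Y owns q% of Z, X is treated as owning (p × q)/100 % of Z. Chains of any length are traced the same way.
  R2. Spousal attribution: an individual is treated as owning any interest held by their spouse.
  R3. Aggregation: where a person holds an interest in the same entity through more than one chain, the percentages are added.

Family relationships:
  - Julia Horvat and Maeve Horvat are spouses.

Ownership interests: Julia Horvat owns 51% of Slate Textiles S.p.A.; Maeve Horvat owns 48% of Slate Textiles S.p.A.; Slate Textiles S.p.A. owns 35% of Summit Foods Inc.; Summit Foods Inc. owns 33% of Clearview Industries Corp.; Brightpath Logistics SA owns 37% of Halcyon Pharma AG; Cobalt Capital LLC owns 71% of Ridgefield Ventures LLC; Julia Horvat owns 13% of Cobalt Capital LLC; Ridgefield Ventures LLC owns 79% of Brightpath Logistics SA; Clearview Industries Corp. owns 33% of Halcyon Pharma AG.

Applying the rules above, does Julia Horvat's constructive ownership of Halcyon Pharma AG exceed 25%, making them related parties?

By spousal attribution (R2), Julia Horvat is treated as also owning Maeve Horvat's interest in Slate Textiles S.p.A, giving 51% + 48% = 99%.
Chain via Cobalt Capital LLC → Ridgefield Ventures LLC → Brightpath Logistics SA (R1): 13% × 71% × 79% × 37% = 2.697929% of Halcyon Pharma AG.
Chain via Slate Textiles S.p.A. → Summit Foods Inc. → Clearview Industries Corp. (R1): 99% × 35% × 33% × 33% = 3.773385% of Halcyon Pharma AG.
Aggregating (R3): 2.697929% + 3.773385% = 6.471314%.
6.471314% does not exceed the 25% threshold, so Julia is not a related party to Halcyon Pharma AG.

No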